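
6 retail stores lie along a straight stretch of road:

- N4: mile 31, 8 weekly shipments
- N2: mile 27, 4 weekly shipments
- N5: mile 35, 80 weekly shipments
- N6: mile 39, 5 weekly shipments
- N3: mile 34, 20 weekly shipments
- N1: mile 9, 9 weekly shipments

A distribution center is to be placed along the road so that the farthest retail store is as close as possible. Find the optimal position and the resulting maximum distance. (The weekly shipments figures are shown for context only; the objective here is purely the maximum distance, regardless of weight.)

The 1-center on a line is the midpoint of the two extreme points: leftmost at 9, rightmost at 39.
Optimal location = (9 + 39)/2 = 24; maximum distance = (39 − 9)/2 = 15.

location 24, max distance 15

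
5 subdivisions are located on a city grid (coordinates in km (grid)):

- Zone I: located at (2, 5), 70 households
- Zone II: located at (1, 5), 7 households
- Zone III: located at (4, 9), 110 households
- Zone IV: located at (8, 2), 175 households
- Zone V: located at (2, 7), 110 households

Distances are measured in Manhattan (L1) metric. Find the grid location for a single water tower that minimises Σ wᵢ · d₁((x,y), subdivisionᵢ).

Manhattan distance separates: Σwᵢ(|x−xᵢ|+|y−yᵢ|) = Σwᵢ|x−xᵢ| + Σwᵢ|y−yᵢ|, so x and y are optimised independently as 1-D weighted medians.
Total weight W = 472; half = 236.
x-coordinate, sorted with cumulative weight:
  x=1 (Zone II, w=7) cum 7
  x=2 (Zone I, w=70) cum 77
  x=2 (Zone V, w=110) cum 187
  x=4 (Zone III, w=110) cum 297  ← median
  x=8 (Zone IV, w=175) cum 472
⇒ x* = 4
y-coordinate, sorted with cumulative weight:
  y=2 (Zone IV, w=175) cum 175
  y=5 (Zone I, w=70) cum 245  ← median
  y=5 (Zone II, w=7) cum 252
  y=7 (Zone V, w=110) cum 362
  y=9 (Zone III, w=110) cum 472
⇒ y* = 5

(4, 5)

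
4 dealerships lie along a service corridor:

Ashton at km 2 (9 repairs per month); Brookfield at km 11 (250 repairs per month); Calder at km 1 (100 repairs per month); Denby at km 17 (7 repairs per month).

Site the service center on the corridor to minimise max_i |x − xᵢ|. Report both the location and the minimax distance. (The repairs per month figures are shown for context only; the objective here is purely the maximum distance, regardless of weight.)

location 9, max distance 8

The 1-center on a line is the midpoint of the two extreme points: leftmost at 1, rightmost at 17.
Optimal location = (1 + 17)/2 = 9; maximum distance = (17 − 1)/2 = 8.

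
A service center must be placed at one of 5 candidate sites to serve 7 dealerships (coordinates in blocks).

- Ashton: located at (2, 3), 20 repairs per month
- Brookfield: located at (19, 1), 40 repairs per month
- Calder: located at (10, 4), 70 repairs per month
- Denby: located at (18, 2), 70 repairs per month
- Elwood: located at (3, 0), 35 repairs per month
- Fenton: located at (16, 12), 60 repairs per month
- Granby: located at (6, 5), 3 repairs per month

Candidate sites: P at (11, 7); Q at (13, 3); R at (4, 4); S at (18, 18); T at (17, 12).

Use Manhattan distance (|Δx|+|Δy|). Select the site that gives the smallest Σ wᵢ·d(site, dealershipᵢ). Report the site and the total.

Total weighted distance at each candidate:
  P (11, 7): total = 3086
  Q (13, 3): total = 2442
  R (4, 4): total = 3704
  S (18, 18): total = 5710
  T (17, 12): total = 3844
Minimum is at Q with total 2442 blocks.

Q, total 2442 blocks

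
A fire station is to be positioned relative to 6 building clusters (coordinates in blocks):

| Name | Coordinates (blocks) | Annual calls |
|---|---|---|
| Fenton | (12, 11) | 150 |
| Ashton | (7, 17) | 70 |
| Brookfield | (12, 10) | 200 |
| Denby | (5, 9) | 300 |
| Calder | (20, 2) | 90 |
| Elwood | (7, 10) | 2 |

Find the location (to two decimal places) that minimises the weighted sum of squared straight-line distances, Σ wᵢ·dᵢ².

The minimiser of Σwᵢ‖p−pᵢ‖² is the weighted centroid p* = (Σwᵢpᵢ)/(Σwᵢ).
Σwᵢ = 812.
Σwᵢxᵢ = 150·12 + 70·7 + 200·12 + 300·5 + 90·20 + 2·7 = 8004.
Σwᵢyᵢ = 150·11 + 70·17 + 200·10 + 300·9 + 90·2 + 2·10 = 7740.
x* = 8004/812 = 9.86, y* = 7740/812 = 9.53.

(9.86, 9.53)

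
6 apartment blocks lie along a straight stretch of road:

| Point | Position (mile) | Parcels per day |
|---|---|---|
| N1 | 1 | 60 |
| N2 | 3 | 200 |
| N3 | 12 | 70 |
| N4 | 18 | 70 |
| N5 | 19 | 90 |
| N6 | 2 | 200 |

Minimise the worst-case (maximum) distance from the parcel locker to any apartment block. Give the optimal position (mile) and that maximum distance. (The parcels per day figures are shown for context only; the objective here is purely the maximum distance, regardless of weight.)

The 1-center on a line is the midpoint of the two extreme points: leftmost at 1, rightmost at 19.
Optimal location = (1 + 19)/2 = 10; maximum distance = (19 − 1)/2 = 9.

location 10, max distance 9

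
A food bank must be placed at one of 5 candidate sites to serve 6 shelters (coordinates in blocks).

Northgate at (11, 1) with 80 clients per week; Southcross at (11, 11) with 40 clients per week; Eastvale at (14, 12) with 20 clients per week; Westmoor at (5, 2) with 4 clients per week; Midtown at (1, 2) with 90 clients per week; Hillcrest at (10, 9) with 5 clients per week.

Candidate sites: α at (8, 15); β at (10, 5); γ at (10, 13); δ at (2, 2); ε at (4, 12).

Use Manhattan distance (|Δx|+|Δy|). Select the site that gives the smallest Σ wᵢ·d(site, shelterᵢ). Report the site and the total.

Total weighted distance at each candidate:
  α (8, 15): total = 3724
  β (10, 5): total = 2032
  γ (10, 13): total = 3144
  δ (2, 2): total = 2137
  ε (4, 12): total = 3219
Minimum is at β with total 2032 blocks.

β, total 2032 blocks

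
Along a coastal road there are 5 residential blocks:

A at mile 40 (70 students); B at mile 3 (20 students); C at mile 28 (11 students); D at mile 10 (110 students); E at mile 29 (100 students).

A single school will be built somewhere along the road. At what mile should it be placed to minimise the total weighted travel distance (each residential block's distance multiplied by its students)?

x = 29

For a sum of weighted absolute distances on a line, the optimum is the weighted median (not the mean). Total weight W = 311; half-weight = 155.5.
Sort by position and accumulate weight:
  mile 3 (B, w=20) → cum 20
  mile 10 (D, w=110) → cum 130
  mile 28 (C, w=11) → cum 141
  mile 29 (E, w=100) → cum 241  ≥ 155.5 → median here
  mile 40 (A, w=70) → cum 311
Optimal location: mile 29.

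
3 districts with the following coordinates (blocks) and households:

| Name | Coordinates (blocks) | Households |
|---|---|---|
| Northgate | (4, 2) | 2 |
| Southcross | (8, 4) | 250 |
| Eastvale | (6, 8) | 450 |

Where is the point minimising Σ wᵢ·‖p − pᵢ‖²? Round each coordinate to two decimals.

The minimiser of Σwᵢ‖p−pᵢ‖² is the weighted centroid p* = (Σwᵢpᵢ)/(Σwᵢ).
Σwᵢ = 702.
Σwᵢxᵢ = 2·4 + 250·8 + 450·6 = 4708.
Σwᵢyᵢ = 2·2 + 250·4 + 450·8 = 4604.
x* = 4708/702 = 6.71, y* = 4604/702 = 6.56.

(6.71, 6.56)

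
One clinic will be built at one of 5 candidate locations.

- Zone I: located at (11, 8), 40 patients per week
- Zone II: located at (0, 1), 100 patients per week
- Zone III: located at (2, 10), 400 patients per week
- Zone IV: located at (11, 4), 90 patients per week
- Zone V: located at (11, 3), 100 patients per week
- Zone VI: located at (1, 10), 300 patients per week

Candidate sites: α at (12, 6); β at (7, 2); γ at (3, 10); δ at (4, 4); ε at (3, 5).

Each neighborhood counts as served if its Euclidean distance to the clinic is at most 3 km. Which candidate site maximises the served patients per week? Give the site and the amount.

γ, covering 700

Coverage radius r = 3 km; a point is covered iff (Δx)²+(Δy)² ≤ 3² = 9.
  α (12, 6): covers {Zone I, Zone IV} → 130
  β (7, 2): covers {none} → 0
  γ (3, 10): covers {Zone III, Zone VI} → 700
  δ (4, 4): covers {none} → 0
  ε (3, 5): covers {none} → 0
Maximum coverage at γ: 700 patients per week.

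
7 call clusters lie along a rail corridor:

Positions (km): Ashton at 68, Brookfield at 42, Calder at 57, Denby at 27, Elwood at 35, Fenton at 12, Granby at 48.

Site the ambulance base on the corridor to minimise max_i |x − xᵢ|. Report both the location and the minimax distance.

The 1-center on a line is the midpoint of the two extreme points: leftmost at 12, rightmost at 68.
Optimal location = (12 + 68)/2 = 40; maximum distance = (68 − 12)/2 = 28.

location 40, max distance 28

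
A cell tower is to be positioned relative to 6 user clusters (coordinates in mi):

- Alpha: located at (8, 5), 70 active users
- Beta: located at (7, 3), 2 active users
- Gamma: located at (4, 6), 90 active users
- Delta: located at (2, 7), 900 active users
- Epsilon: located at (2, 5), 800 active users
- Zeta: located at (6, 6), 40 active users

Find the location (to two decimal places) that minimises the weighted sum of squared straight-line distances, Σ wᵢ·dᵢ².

(2.40, 6.01)

The minimiser of Σwᵢ‖p−pᵢ‖² is the weighted centroid p* = (Σwᵢpᵢ)/(Σwᵢ).
Σwᵢ = 1902.
Σwᵢxᵢ = 70·8 + 2·7 + 90·4 + 900·2 + 800·2 + 40·6 = 4574.
Σwᵢyᵢ = 70·5 + 2·3 + 90·6 + 900·7 + 800·5 + 40·6 = 11436.
x* = 4574/1902 = 2.40, y* = 11436/1902 = 6.01.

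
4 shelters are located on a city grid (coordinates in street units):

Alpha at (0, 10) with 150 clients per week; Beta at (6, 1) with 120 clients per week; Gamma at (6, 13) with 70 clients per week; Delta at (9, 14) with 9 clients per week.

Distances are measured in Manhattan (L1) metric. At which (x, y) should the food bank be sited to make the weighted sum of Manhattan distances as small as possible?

Manhattan distance separates: Σwᵢ(|x−xᵢ|+|y−yᵢ|) = Σwᵢ|x−xᵢ| + Σwᵢ|y−yᵢ|, so x and y are optimised independently as 1-D weighted medians.
Total weight W = 349; half = 174.5.
x-coordinate, sorted with cumulative weight:
  x=0 (Alpha, w=150) cum 150
  x=6 (Beta, w=120) cum 270  ← median
  x=6 (Gamma, w=70) cum 340
  x=9 (Delta, w=9) cum 349
⇒ x* = 6
y-coordinate, sorted with cumulative weight:
  y=1 (Beta, w=120) cum 120
  y=10 (Alpha, w=150) cum 270  ← median
  y=13 (Gamma, w=70) cum 340
  y=14 (Delta, w=9) cum 349
⇒ y* = 10

(6, 10)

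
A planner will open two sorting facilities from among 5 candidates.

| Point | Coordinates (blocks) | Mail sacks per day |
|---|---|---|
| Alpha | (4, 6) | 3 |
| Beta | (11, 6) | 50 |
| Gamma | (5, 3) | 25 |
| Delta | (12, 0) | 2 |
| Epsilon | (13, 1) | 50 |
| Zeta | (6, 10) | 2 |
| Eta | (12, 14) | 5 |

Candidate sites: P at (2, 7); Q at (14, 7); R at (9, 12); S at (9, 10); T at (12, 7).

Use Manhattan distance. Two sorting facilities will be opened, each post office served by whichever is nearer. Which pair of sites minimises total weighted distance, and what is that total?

{P, T}, total 697

Evaluate every pair (each demand assigned to the nearer of the two):
  {P, T}: total = 697
  {R, T}: total = 801
  {S, T}: total = 807
  {P, Q}: total = 811
  {Q, T}: total = 819
  {Q, S}: total = 911
  {Q, R}: total = 961
  {P, S}: total = 1201
  {R, S}: total = 1309
  {P, R}: total = 1399
Best pair: {P, T} with total 697.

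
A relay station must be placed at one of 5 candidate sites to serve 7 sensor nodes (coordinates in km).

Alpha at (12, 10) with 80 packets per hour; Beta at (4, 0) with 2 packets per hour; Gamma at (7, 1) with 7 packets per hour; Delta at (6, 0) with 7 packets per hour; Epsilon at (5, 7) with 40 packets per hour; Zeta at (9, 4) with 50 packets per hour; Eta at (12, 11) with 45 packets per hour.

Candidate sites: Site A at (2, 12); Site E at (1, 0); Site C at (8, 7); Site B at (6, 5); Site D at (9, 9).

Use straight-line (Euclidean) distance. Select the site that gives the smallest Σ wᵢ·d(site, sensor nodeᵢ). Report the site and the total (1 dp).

Total weighted distance at each candidate:
  Site A (2, 12): total = 2230.3
  Site E (1, 0): total = 2742.6
  Site C (8, 7): total = 1042.3
  Site B (6, 5): total = 1328.8
  Site D (9, 9): total = 988.8
Minimum is at Site D with total 988.8 km.

Site D, total 988.8 km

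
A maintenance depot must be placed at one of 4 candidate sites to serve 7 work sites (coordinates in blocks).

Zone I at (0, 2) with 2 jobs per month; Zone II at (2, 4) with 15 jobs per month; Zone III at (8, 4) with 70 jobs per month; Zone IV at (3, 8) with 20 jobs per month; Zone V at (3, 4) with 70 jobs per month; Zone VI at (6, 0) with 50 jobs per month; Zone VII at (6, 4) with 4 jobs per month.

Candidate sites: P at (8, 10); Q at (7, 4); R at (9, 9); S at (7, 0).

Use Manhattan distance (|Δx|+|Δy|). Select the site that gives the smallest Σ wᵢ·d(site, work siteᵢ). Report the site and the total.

Q, total 857 blocks

Total weighted distance at each candidate:
  P (8, 10): total = 2174
  Q (7, 4): total = 857
  R (9, 9): total = 2174
  S (7, 0): total = 1373
Minimum is at Q with total 857 blocks.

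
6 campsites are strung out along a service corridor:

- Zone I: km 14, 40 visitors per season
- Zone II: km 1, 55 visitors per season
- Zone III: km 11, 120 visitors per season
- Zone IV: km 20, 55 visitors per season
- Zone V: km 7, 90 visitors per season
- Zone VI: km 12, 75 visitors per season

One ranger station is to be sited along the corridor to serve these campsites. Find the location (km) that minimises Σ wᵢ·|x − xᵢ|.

x = 11

For a sum of weighted absolute distances on a line, the optimum is the weighted median (not the mean). Total weight W = 435; half-weight = 217.5.
Sort by position and accumulate weight:
  km 1 (Zone II, w=55) → cum 55
  km 7 (Zone V, w=90) → cum 145
  km 11 (Zone III, w=120) → cum 265  ≥ 217.5 → median here
  km 12 (Zone VI, w=75) → cum 340
  km 14 (Zone I, w=40) → cum 380
  km 20 (Zone IV, w=55) → cum 435
Optimal location: km 11.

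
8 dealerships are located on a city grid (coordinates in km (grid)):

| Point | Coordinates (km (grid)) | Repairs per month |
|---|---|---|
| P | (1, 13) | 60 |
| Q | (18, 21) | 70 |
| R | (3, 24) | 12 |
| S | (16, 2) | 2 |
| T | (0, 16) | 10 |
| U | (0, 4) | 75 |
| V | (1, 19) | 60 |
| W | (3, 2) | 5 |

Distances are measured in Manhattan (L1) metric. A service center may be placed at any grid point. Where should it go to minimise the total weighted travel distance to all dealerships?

(1, 16)

Manhattan distance separates: Σwᵢ(|x−xᵢ|+|y−yᵢ|) = Σwᵢ|x−xᵢ| + Σwᵢ|y−yᵢ|, so x and y are optimised independently as 1-D weighted medians.
Total weight W = 294; half = 147.
x-coordinate, sorted with cumulative weight:
  x=0 (T, w=10) cum 10
  x=0 (U, w=75) cum 85
  x=1 (P, w=60) cum 145
  x=1 (V, w=60) cum 205  ← median
  x=3 (R, w=12) cum 217
  x=3 (W, w=5) cum 222
  x=16 (S, w=2) cum 224
  x=18 (Q, w=70) cum 294
⇒ x* = 1
y-coordinate, sorted with cumulative weight:
  y=2 (S, w=2) cum 2
  y=2 (W, w=5) cum 7
  y=4 (U, w=75) cum 82
  y=13 (P, w=60) cum 142
  y=16 (T, w=10) cum 152  ← median
  y=19 (V, w=60) cum 212
  y=21 (Q, w=70) cum 282
  y=24 (R, w=12) cum 294
⇒ y* = 16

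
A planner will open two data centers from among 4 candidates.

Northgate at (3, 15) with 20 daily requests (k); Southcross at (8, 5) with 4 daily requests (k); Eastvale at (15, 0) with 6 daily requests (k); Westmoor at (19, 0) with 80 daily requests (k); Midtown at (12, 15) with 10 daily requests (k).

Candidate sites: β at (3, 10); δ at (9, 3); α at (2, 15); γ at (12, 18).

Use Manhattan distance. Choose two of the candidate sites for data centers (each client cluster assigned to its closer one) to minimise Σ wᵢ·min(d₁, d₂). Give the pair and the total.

{δ, α}, total 1226

Evaluate every pair (each demand assigned to the nearer of the two):
  {δ, α}: total = 1226
  {β, δ}: total = 1346
  {δ, γ}: total = 1376
  {α, γ}: total = 2240
  {β, γ}: total = 2296
  {β, α}: total = 2372
Best pair: {δ, α} with total 1226.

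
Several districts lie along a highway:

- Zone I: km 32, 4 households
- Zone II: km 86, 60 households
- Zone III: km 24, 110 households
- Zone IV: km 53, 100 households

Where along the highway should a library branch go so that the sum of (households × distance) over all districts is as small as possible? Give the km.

For a sum of weighted absolute distances on a line, the optimum is the weighted median (not the mean). Total weight W = 274; half-weight = 137.
Sort by position and accumulate weight:
  km 24 (Zone III, w=110) → cum 110
  km 32 (Zone I, w=4) → cum 114
  km 53 (Zone IV, w=100) → cum 214  ≥ 137 → median here
  km 86 (Zone II, w=60) → cum 274
Optimal location: km 53.

x = 53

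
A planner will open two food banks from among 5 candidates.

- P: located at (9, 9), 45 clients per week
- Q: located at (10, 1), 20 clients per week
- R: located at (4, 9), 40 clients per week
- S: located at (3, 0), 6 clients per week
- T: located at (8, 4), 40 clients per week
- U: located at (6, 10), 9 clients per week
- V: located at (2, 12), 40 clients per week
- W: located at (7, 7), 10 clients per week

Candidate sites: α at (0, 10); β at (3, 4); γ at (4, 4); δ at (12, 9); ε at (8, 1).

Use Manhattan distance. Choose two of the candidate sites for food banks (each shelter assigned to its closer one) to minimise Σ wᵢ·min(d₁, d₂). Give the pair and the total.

{α, ε}, total 1085

Evaluate every pair (each demand assigned to the nearer of the two):
  {α, ε}: total = 1085
  {γ, δ}: total = 1228
  {α, δ}: total = 1257
  {β, δ}: total = 1292
  {α, γ}: total = 1294
  {δ, ε}: total = 1304
  {γ, ε}: total = 1327
  {β, ε}: total = 1340
  {α, β}: total = 1358
  {β, γ}: total = 1506
Best pair: {α, ε} with total 1085.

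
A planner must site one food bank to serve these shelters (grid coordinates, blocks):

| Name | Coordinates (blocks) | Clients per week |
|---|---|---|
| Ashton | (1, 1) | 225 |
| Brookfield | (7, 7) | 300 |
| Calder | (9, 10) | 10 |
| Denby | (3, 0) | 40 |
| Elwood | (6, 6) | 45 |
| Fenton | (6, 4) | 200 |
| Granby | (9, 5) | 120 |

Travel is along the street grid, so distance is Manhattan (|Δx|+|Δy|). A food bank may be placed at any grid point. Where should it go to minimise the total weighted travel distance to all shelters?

Manhattan distance separates: Σwᵢ(|x−xᵢ|+|y−yᵢ|) = Σwᵢ|x−xᵢ| + Σwᵢ|y−yᵢ|, so x and y are optimised independently as 1-D weighted medians.
Total weight W = 940; half = 470.
x-coordinate, sorted with cumulative weight:
  x=1 (Ashton, w=225) cum 225
  x=3 (Denby, w=40) cum 265
  x=6 (Elwood, w=45) cum 310
  x=6 (Fenton, w=200) cum 510  ← median
  x=7 (Brookfield, w=300) cum 810
  x=9 (Calder, w=10) cum 820
  x=9 (Granby, w=120) cum 940
⇒ x* = 6
y-coordinate, sorted with cumulative weight:
  y=0 (Denby, w=40) cum 40
  y=1 (Ashton, w=225) cum 265
  y=4 (Fenton, w=200) cum 465
  y=5 (Granby, w=120) cum 585  ← median
  y=6 (Elwood, w=45) cum 630
  y=7 (Brookfield, w=300) cum 930
  y=10 (Calder, w=10) cum 940
⇒ y* = 5

(6, 5)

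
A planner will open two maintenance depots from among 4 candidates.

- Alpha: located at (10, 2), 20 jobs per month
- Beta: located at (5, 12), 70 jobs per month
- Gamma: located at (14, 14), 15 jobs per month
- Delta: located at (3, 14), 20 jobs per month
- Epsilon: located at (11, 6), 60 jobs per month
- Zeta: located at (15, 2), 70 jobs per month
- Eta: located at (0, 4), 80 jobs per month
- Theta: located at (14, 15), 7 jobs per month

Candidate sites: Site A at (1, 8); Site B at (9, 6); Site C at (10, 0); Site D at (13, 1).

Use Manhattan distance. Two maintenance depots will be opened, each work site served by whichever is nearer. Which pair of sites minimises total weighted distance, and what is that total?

Evaluate every pair (each demand assigned to the nearer of the two):
  {Site A, Site D}: total = 2145
  {Site A, Site B}: total = 2333
  {Site A, Site C}: total = 2473
  {Site B, Site D}: total = 2563
  {Site B, Site C}: total = 2803
  {Site C, Site D}: total = 3715
Best pair: {Site A, Site D} with total 2145.

{Site A, Site D}, total 2145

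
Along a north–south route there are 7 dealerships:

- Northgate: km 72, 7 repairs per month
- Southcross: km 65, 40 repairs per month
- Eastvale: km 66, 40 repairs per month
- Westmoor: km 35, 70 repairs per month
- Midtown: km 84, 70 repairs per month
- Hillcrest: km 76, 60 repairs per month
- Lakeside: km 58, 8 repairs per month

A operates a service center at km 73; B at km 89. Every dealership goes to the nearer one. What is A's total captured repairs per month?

The indifferent point is the midpoint (73+89)/2 = 81; dealerships left of it (closer to A at 73) go to A, those right go to B.
  Westmoor at 35 (w=70) → A
  Lakeside at 58 (w=8) → A
  Southcross at 65 (w=40) → A
  Eastvale at 66 (w=40) → A
  Northgate at 72 (w=7) → A
  Hillcrest at 76 (w=60) → A
  Midtown at 84 (w=70) → B
A captures 225; B captures 70.

225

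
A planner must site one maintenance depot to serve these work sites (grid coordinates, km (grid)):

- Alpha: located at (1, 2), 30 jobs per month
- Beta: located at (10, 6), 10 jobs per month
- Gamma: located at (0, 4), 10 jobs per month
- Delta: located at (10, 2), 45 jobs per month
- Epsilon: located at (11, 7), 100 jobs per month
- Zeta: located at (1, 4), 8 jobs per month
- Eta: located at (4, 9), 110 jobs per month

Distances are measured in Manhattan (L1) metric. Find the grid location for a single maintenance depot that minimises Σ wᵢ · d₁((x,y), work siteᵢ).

(4, 7)

Manhattan distance separates: Σwᵢ(|x−xᵢ|+|y−yᵢ|) = Σwᵢ|x−xᵢ| + Σwᵢ|y−yᵢ|, so x and y are optimised independently as 1-D weighted medians.
Total weight W = 313; half = 156.5.
x-coordinate, sorted with cumulative weight:
  x=0 (Gamma, w=10) cum 10
  x=1 (Alpha, w=30) cum 40
  x=1 (Zeta, w=8) cum 48
  x=4 (Eta, w=110) cum 158  ← median
  x=10 (Beta, w=10) cum 168
  x=10 (Delta, w=45) cum 213
  x=11 (Epsilon, w=100) cum 313
⇒ x* = 4
y-coordinate, sorted with cumulative weight:
  y=2 (Alpha, w=30) cum 30
  y=2 (Delta, w=45) cum 75
  y=4 (Gamma, w=10) cum 85
  y=4 (Zeta, w=8) cum 93
  y=6 (Beta, w=10) cum 103
  y=7 (Epsilon, w=100) cum 203  ← median
  y=9 (Eta, w=110) cum 313
⇒ y* = 7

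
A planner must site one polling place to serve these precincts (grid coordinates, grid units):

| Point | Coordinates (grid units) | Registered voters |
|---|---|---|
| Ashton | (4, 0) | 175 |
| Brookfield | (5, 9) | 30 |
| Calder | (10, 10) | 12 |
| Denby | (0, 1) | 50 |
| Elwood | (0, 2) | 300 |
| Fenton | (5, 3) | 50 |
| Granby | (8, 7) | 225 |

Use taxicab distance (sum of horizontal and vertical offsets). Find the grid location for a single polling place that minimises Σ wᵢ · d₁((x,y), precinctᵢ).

Manhattan distance separates: Σwᵢ(|x−xᵢ|+|y−yᵢ|) = Σwᵢ|x−xᵢ| + Σwᵢ|y−yᵢ|, so x and y are optimised independently as 1-D weighted medians.
Total weight W = 842; half = 421.
x-coordinate, sorted with cumulative weight:
  x=0 (Denby, w=50) cum 50
  x=0 (Elwood, w=300) cum 350
  x=4 (Ashton, w=175) cum 525  ← median
  x=5 (Brookfield, w=30) cum 555
  x=5 (Fenton, w=50) cum 605
  x=8 (Granby, w=225) cum 830
  x=10 (Calder, w=12) cum 842
⇒ x* = 4
y-coordinate, sorted with cumulative weight:
  y=0 (Ashton, w=175) cum 175
  y=1 (Denby, w=50) cum 225
  y=2 (Elwood, w=300) cum 525  ← median
  y=3 (Fenton, w=50) cum 575
  y=7 (Granby, w=225) cum 800
  y=9 (Brookfield, w=30) cum 830
  y=10 (Calder, w=12) cum 842
⇒ y* = 2

(4, 2)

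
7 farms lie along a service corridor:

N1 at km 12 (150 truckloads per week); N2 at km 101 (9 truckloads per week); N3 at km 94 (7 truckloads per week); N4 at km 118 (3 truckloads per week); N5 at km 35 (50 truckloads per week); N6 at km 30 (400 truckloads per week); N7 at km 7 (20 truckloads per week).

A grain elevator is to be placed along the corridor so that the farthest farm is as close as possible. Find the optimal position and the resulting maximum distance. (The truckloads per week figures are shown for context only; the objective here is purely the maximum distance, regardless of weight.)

The 1-center on a line is the midpoint of the two extreme points: leftmost at 7, rightmost at 118.
Optimal location = (7 + 118)/2 = 62.5; maximum distance = (118 − 7)/2 = 55.5.

location 62.5, max distance 55.5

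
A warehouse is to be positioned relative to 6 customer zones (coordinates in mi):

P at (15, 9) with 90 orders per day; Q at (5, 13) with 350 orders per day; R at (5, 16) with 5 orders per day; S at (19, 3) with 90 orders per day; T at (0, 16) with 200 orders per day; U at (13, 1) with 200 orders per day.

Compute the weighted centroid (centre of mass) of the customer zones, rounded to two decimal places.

The minimiser of Σwᵢ‖p−pᵢ‖² is the weighted centroid p* = (Σwᵢpᵢ)/(Σwᵢ).
Σwᵢ = 935.
Σwᵢxᵢ = 90·15 + 350·5 + 5·5 + 90·19 + 200·0 + 200·13 = 7435.
Σwᵢyᵢ = 90·9 + 350·13 + 5·16 + 90·3 + 200·16 + 200·1 = 9110.
x* = 7435/935 = 7.95, y* = 9110/935 = 9.74.

(7.95, 9.74)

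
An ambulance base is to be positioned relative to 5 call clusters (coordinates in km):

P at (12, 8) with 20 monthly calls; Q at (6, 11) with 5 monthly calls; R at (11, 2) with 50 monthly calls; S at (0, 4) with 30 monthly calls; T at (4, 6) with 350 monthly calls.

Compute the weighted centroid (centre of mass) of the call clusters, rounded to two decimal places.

(4.88, 5.57)

The minimiser of Σwᵢ‖p−pᵢ‖² is the weighted centroid p* = (Σwᵢpᵢ)/(Σwᵢ).
Σwᵢ = 455.
Σwᵢxᵢ = 20·12 + 5·6 + 50·11 + 30·0 + 350·4 = 2220.
Σwᵢyᵢ = 20·8 + 5·11 + 50·2 + 30·4 + 350·6 = 2535.
x* = 2220/455 = 4.88, y* = 2535/455 = 5.57.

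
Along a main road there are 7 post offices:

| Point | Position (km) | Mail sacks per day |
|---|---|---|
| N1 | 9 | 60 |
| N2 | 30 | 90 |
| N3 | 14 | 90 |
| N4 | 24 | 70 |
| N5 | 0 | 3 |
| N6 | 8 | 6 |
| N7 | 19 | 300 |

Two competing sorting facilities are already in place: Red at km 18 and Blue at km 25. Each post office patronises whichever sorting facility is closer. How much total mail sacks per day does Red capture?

The indifferent point is the midpoint (18+25)/2 = 21.5; post offices left of it (closer to Red at 18) go to Red, those right go to Blue.
  N5 at 0 (w=3) → Red
  N6 at 8 (w=6) → Red
  N1 at 9 (w=60) → Red
  N3 at 14 (w=90) → Red
  N7 at 19 (w=300) → Red
  N4 at 24 (w=70) → Blue
  N2 at 30 (w=90) → Blue
Red captures 459; Blue captures 160.

459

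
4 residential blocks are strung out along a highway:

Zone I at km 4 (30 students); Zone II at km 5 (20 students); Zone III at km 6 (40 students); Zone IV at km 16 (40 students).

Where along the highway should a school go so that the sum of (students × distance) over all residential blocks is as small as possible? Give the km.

x = 6

For a sum of weighted absolute distances on a line, the optimum is the weighted median (not the mean). Total weight W = 130; half-weight = 65.
Sort by position and accumulate weight:
  km 4 (Zone I, w=30) → cum 30
  km 5 (Zone II, w=20) → cum 50
  km 6 (Zone III, w=40) → cum 90  ≥ 65 → median here
  km 16 (Zone IV, w=40) → cum 130
Optimal location: km 6.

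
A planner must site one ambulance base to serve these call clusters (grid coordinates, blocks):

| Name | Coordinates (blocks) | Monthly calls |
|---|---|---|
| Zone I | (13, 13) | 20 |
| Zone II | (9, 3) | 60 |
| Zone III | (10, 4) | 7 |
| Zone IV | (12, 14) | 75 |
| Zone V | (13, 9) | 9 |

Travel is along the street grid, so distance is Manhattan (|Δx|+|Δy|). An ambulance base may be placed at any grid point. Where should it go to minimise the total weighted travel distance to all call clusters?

Manhattan distance separates: Σwᵢ(|x−xᵢ|+|y−yᵢ|) = Σwᵢ|x−xᵢ| + Σwᵢ|y−yᵢ|, so x and y are optimised independently as 1-D weighted medians.
Total weight W = 171; half = 85.5.
x-coordinate, sorted with cumulative weight:
  x=9 (Zone II, w=60) cum 60
  x=10 (Zone III, w=7) cum 67
  x=12 (Zone IV, w=75) cum 142  ← median
  x=13 (Zone I, w=20) cum 162
  x=13 (Zone V, w=9) cum 171
⇒ x* = 12
y-coordinate, sorted with cumulative weight:
  y=3 (Zone II, w=60) cum 60
  y=4 (Zone III, w=7) cum 67
  y=9 (Zone V, w=9) cum 76
  y=13 (Zone I, w=20) cum 96  ← median
  y=14 (Zone IV, w=75) cum 171
⇒ y* = 13

(12, 13)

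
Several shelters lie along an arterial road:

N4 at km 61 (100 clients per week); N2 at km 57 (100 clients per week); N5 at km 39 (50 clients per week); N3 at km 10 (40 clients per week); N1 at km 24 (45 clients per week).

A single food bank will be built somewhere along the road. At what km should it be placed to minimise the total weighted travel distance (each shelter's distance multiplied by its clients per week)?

x = 57

For a sum of weighted absolute distances on a line, the optimum is the weighted median (not the mean). Total weight W = 335; half-weight = 167.5.
Sort by position and accumulate weight:
  km 10 (N3, w=40) → cum 40
  km 24 (N1, w=45) → cum 85
  km 39 (N5, w=50) → cum 135
  km 57 (N2, w=100) → cum 235  ≥ 167.5 → median here
  km 61 (N4, w=100) → cum 335
Optimal location: km 57.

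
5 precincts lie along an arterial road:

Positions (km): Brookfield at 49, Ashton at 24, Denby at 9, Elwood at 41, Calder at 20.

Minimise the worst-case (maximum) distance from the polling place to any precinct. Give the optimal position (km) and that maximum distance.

location 29, max distance 20

The 1-center on a line is the midpoint of the two extreme points: leftmost at 9, rightmost at 49.
Optimal location = (9 + 49)/2 = 29; maximum distance = (49 − 9)/2 = 20.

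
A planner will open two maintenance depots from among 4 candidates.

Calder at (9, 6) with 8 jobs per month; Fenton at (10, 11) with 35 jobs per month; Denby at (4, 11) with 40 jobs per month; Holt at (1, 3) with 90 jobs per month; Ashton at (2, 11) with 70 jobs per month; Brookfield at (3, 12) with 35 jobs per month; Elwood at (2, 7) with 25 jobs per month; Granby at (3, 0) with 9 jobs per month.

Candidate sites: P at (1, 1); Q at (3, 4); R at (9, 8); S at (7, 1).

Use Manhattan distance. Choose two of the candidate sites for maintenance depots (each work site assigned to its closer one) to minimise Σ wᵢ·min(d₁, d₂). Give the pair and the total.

{Q, R}, total 1722

Evaluate every pair (each demand assigned to the nearer of the two):
  {Q, R}: total = 1722
  {P, R}: total = 1908
  {P, Q}: total = 2021
  {Q, S}: total = 2077
  {R, S}: total = 2491
  {P, S}: total = 2638
Best pair: {Q, R} with total 1722.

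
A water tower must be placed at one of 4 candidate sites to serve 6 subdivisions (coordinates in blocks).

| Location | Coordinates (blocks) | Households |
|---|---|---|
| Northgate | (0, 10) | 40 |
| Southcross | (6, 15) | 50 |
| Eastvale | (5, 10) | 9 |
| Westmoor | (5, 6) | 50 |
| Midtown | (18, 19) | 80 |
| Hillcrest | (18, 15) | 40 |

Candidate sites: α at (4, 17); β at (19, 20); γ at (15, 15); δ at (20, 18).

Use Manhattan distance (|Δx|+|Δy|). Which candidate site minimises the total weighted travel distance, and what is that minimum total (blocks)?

Total weighted distance at each candidate:
  α (4, 17): total = 3232
  β (19, 20): total = 4076
  γ (15, 15): total = 3015
  δ (20, 18): total = 3967
Minimum is at γ with total 3015 blocks.

γ, total 3015 blocks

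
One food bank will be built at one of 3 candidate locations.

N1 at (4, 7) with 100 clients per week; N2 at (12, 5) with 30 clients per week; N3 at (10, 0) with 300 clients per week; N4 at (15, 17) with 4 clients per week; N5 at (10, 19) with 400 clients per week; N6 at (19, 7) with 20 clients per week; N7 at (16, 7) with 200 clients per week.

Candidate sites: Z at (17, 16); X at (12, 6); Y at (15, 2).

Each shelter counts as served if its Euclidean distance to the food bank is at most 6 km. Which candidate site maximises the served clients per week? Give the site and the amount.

Y, covering 530

Coverage radius r = 6 km; a point is covered iff (Δx)²+(Δy)² ≤ 6² = 36.
  Z (17, 16): covers {N4} → 4
  X (12, 6): covers {N2, N7} → 230
  Y (15, 2): covers {N2, N3, N7} → 530
Maximum coverage at Y: 530 clients per week.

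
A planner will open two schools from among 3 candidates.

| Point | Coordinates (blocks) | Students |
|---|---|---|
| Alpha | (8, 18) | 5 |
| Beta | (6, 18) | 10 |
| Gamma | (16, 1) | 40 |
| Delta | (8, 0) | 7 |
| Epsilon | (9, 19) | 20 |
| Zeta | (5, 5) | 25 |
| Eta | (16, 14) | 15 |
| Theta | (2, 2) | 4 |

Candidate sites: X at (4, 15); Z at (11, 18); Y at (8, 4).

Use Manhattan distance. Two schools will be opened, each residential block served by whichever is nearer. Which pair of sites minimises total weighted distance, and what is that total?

Evaluate every pair (each demand assigned to the nearer of the two):
  {Z, Y}: total = 860
  {X, Y}: total = 1060
  {X, Z}: total = 1608
Best pair: {Z, Y} with total 860.

{Z, Y}, total 860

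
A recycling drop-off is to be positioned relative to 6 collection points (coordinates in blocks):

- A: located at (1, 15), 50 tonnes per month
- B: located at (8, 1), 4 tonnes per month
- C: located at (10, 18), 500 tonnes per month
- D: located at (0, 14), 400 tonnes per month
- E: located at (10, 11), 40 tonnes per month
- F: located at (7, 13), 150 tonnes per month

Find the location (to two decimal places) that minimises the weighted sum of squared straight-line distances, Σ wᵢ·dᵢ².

(5.71, 15.51)

The minimiser of Σwᵢ‖p−pᵢ‖² is the weighted centroid p* = (Σwᵢpᵢ)/(Σwᵢ).
Σwᵢ = 1144.
Σwᵢxᵢ = 50·1 + 4·8 + 500·10 + 400·0 + 40·10 + 150·7 = 6532.
Σwᵢyᵢ = 50·15 + 4·1 + 500·18 + 400·14 + 40·11 + 150·13 = 17744.
x* = 6532/1144 = 5.71, y* = 17744/1144 = 15.51.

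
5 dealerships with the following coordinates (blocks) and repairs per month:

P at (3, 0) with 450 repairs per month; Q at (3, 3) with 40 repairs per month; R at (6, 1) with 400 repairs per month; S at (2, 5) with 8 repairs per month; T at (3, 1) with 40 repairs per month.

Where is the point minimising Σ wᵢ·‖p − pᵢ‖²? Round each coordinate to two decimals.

The minimiser of Σwᵢ‖p−pᵢ‖² is the weighted centroid p* = (Σwᵢpᵢ)/(Σwᵢ).
Σwᵢ = 938.
Σwᵢxᵢ = 450·3 + 40·3 + 400·6 + 8·2 + 40·3 = 4006.
Σwᵢyᵢ = 450·0 + 40·3 + 400·1 + 8·5 + 40·1 = 600.
x* = 4006/938 = 4.27, y* = 600/938 = 0.64.

(4.27, 0.64)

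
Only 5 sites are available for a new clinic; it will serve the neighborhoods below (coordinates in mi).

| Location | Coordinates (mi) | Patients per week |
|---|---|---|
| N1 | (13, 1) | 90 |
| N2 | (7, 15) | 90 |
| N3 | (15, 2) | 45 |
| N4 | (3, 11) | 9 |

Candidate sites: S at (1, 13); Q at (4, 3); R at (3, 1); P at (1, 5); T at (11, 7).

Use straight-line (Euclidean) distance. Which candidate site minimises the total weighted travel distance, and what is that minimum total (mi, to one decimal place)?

T, total 1742.8 mi

Total weighted distance at each candidate:
  S (1, 13): total = 2923.2
  Q (4, 3): total = 2512.6
  R (3, 1): total = 2842.3
  P (1, 5): total = 2889.2
  T (11, 7): total = 1742.8
Minimum is at T with total 1742.8 mi.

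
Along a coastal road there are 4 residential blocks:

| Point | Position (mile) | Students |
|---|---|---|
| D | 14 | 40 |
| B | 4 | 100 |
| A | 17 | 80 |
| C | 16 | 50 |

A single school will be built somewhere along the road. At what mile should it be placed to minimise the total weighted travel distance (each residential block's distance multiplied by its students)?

x = 14

For a sum of weighted absolute distances on a line, the optimum is the weighted median (not the mean). Total weight W = 270; half-weight = 135.
Sort by position and accumulate weight:
  mile 4 (B, w=100) → cum 100
  mile 14 (D, w=40) → cum 140  ≥ 135 → median here
  mile 16 (C, w=50) → cum 190
  mile 17 (A, w=80) → cum 270
Optimal location: mile 14.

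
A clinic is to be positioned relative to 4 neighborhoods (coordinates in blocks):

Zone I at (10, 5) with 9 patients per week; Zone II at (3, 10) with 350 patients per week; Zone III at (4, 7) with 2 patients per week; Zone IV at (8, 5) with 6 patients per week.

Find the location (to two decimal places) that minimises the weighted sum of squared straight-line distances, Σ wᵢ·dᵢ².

(3.26, 9.78)

The minimiser of Σwᵢ‖p−pᵢ‖² is the weighted centroid p* = (Σwᵢpᵢ)/(Σwᵢ).
Σwᵢ = 367.
Σwᵢxᵢ = 9·10 + 350·3 + 2·4 + 6·8 = 1196.
Σwᵢyᵢ = 9·5 + 350·10 + 2·7 + 6·5 = 3589.
x* = 1196/367 = 3.26, y* = 3589/367 = 9.78.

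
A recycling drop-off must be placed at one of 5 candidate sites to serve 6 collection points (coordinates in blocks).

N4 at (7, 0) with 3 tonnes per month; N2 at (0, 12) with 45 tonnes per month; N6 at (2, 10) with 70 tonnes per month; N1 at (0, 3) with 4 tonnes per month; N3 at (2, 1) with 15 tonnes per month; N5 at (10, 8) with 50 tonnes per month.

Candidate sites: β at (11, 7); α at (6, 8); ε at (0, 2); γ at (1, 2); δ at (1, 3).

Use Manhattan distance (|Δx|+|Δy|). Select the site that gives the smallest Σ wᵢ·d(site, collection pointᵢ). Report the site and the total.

Total weighted distance at each candidate:
  β (11, 7): total = 1978
  α (6, 8): total = 1306
  ε (0, 2): total = 2026
  γ (1, 2): total = 1937
  δ (1, 3): total = 1786
Minimum is at α with total 1306 blocks.

α, total 1306 blocks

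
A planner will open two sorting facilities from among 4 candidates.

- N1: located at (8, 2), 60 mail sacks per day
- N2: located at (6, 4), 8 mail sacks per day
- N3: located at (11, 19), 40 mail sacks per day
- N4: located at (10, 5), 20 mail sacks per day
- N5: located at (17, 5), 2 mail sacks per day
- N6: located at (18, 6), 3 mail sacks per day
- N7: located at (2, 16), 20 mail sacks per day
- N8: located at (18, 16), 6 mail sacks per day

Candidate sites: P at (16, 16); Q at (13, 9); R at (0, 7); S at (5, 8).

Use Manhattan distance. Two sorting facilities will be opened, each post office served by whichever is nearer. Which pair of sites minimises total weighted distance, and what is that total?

Evaluate every pair (each demand assigned to the nearer of the two):
  {P, S}: total = 1352
  {Q, S}: total = 1532
  {P, Q}: total = 1608
  {P, R}: total = 1704
  {Q, R}: total = 1744
  {R, S}: total = 1841
Best pair: {P, S} with total 1352.

{P, S}, total 1352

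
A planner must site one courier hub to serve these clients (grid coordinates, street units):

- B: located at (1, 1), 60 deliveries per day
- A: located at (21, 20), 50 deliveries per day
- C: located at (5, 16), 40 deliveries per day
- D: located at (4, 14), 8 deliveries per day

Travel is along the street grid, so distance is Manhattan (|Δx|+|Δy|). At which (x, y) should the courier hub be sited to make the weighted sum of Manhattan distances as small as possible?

(5, 16)

Manhattan distance separates: Σwᵢ(|x−xᵢ|+|y−yᵢ|) = Σwᵢ|x−xᵢ| + Σwᵢ|y−yᵢ|, so x and y are optimised independently as 1-D weighted medians.
Total weight W = 158; half = 79.
x-coordinate, sorted with cumulative weight:
  x=1 (B, w=60) cum 60
  x=4 (D, w=8) cum 68
  x=5 (C, w=40) cum 108  ← median
  x=21 (A, w=50) cum 158
⇒ x* = 5
y-coordinate, sorted with cumulative weight:
  y=1 (B, w=60) cum 60
  y=14 (D, w=8) cum 68
  y=16 (C, w=40) cum 108  ← median
  y=20 (A, w=50) cum 158
⇒ y* = 16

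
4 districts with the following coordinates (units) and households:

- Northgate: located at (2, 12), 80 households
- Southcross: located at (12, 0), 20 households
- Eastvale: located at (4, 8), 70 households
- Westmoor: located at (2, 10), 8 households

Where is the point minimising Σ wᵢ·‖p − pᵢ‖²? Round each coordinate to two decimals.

The minimiser of Σwᵢ‖p−pᵢ‖² is the weighted centroid p* = (Σwᵢpᵢ)/(Σwᵢ).
Σwᵢ = 178.
Σwᵢxᵢ = 80·2 + 20·12 + 70·4 + 8·2 = 696.
Σwᵢyᵢ = 80·12 + 20·0 + 70·8 + 8·10 = 1600.
x* = 696/178 = 3.91, y* = 1600/178 = 8.99.

(3.91, 8.99)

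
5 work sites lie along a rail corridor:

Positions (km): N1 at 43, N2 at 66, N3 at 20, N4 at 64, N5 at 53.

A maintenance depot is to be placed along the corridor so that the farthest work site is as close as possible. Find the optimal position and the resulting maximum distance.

The 1-center on a line is the midpoint of the two extreme points: leftmost at 20, rightmost at 66.
Optimal location = (20 + 66)/2 = 43; maximum distance = (66 − 20)/2 = 23.

location 43, max distance 23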